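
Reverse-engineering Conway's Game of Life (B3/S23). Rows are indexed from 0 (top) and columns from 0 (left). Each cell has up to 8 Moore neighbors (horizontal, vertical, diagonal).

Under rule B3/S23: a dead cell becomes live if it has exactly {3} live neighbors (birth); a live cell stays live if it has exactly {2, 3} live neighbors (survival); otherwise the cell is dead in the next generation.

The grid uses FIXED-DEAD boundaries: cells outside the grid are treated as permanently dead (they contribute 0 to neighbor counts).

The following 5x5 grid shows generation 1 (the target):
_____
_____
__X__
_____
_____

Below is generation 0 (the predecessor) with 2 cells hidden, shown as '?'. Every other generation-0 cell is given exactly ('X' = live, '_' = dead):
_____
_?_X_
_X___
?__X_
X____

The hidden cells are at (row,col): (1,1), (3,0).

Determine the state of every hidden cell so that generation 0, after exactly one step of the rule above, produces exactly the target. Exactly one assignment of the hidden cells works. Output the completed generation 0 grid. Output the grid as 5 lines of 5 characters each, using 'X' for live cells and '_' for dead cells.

Hidden generation-0 cells (in order): (1,1), (3,0).
A hidden cell only influences target cells in its own 3x3 neighborhood. Try each of the 2^2 = 4 assignments, step the completed generation 0 forward once under B3/S23, and compare with the target:
  (1,1)=_ (3,0)=_ -> step reproduces the target at every cell -> ACCEPT
  (1,1)=_ (3,0)=X -> step gives (3,0)='X' but target has '_' -> reject
  (1,1)=X (3,0)=_ -> step gives (1,2)='X' but target has '_' -> reject
  (1,1)=X (3,0)=X -> step gives (1,2)='X' but target has '_' -> reject
Unique solution: (1,1)=dead, (3,0)=dead.
Check: live-neighbor counts of every cell in the completed generation 0:
00111
11201
10322
22201
01111
Applying B3/S23 to generation 0 with these counts gives:
_____
_____
__X__
_____
_____
which matches the target exactly.

Answer: _____
___X_
_X___
___X_
X____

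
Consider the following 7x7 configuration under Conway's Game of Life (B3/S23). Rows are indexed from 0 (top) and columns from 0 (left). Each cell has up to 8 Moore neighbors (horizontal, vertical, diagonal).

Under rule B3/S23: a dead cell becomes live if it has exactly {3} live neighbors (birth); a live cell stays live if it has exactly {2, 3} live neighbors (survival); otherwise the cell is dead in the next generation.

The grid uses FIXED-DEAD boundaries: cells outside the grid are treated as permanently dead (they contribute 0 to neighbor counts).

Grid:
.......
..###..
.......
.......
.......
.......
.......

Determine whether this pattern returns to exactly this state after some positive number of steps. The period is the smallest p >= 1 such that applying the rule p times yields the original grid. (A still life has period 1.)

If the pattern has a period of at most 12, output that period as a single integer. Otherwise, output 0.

Answer: 2

Derivation:
Simulating and comparing each generation to the original:
Gen 0 (original, given above): 3 live cells
Gen 1: 3 live cells, differs from original
Gen 2: 3 live cells, MATCHES original -> period = 2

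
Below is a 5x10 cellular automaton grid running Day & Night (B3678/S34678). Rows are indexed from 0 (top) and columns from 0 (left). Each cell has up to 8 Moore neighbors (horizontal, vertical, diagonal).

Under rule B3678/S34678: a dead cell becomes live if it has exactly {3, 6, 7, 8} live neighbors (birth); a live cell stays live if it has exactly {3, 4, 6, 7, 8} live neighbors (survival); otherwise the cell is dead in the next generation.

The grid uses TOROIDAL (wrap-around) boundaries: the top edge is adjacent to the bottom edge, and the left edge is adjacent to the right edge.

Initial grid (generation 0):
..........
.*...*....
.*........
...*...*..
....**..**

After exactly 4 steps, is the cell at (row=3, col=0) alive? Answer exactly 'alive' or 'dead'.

Answer: dead

Derivation:
Simulating step by step:
Generation 0 (given above): 9 live cells
Generation 1: 5 live cells
....**....
..........
..*.......
....*...*.
..........
Generation 2: 2 live cells
..........
..........
..........
..........
....**....
Generation 3: 0 live cells
..........
..........
..........
..........
..........
Generation 4: 0 live cells
..........
..........
..........
..........
..........

Cell (3,0) at generation 4: 0 -> dead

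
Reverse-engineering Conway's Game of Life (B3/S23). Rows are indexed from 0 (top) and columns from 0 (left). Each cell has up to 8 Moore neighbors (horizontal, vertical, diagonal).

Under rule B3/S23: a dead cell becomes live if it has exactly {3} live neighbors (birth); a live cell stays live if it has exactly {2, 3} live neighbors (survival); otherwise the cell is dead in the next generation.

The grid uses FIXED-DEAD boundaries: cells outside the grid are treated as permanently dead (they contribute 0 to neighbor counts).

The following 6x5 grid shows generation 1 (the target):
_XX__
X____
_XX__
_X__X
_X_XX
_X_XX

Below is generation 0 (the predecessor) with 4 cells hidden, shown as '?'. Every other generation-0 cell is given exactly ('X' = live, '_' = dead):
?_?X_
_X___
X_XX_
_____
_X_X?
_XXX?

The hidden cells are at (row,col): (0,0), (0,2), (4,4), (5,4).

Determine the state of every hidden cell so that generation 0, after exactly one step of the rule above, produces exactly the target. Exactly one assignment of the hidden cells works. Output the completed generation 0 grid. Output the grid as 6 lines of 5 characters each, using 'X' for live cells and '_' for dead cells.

Answer: X_XX_
_X___
X_XX_
_____
_X_XX
_XXX_

Derivation:
Hidden generation-0 cells (in order): (0,0), (0,2), (4,4), (5,4).
A hidden cell only influences target cells in its own 3x3 neighborhood. Try each of the 2^4 = 16 assignments, step the completed generation 0 forward once under B3/S23, and compare with the target:
  (0,0)=_ (0,2)=_ (4,4)=_ (5,4)=_ -> step gives (0,1)='_' but target has 'X' -> reject
  (0,0)=_ (0,2)=_ (4,4)=_ (5,4)=X -> step gives (0,1)='_' but target has 'X' -> reject
  (0,0)=_ (0,2)=_ (4,4)=X (5,4)=_ -> step gives (0,1)='_' but target has 'X' -> reject
  (0,0)=_ (0,2)=_ (4,4)=X (5,4)=X -> step gives (0,1)='_' but target has 'X' -> reject
  (0,0)=_ (0,2)=X (4,4)=_ (5,4)=_ -> step gives (0,1)='_' but target has 'X' -> reject
  (0,0)=_ (0,2)=X (4,4)=_ (5,4)=X -> step gives (0,1)='_' but target has 'X' -> reject
  (0,0)=_ (0,2)=X (4,4)=X (5,4)=_ -> step gives (0,1)='_' but target has 'X' -> reject
  (0,0)=_ (0,2)=X (4,4)=X (5,4)=X -> step gives (0,1)='_' but target has 'X' -> reject
  (0,0)=X (0,2)=_ (4,4)=_ (5,4)=_ -> step gives (0,1)='_' but target has 'X' -> reject
  (0,0)=X (0,2)=_ (4,4)=_ (5,4)=X -> step gives (0,1)='_' but target has 'X' -> reject
  (0,0)=X (0,2)=_ (4,4)=X (5,4)=_ -> step gives (0,1)='_' but target has 'X' -> reject
  (0,0)=X (0,2)=_ (4,4)=X (5,4)=X -> step gives (0,1)='_' but target has 'X' -> reject
  (0,0)=X (0,2)=X (4,4)=_ (5,4)=_ -> step gives (3,3)='X' but target has '_' -> reject
  (0,0)=X (0,2)=X (4,4)=_ (5,4)=X -> step gives (3,3)='X' but target has '_' -> reject
  (0,0)=X (0,2)=X (4,4)=X (5,4)=_ -> step reproduces the target at every cell -> ACCEPT
  (0,0)=X (0,2)=X (4,4)=X (5,4)=X -> step gives (4,3)='_' but target has 'X' -> reject
Unique solution: (0,0)=live, (0,2)=live, (4,4)=live, (5,4)=dead.
Check: live-neighbor counts of every cell in the completed generation 0:
13211
34542
13211
23443
22532
22433
Applying B3/S23 to generation 0 with these counts gives:
_XX__
X____
_XX__
_X__X
_X_XX
_X_XX
which matches the target exactly.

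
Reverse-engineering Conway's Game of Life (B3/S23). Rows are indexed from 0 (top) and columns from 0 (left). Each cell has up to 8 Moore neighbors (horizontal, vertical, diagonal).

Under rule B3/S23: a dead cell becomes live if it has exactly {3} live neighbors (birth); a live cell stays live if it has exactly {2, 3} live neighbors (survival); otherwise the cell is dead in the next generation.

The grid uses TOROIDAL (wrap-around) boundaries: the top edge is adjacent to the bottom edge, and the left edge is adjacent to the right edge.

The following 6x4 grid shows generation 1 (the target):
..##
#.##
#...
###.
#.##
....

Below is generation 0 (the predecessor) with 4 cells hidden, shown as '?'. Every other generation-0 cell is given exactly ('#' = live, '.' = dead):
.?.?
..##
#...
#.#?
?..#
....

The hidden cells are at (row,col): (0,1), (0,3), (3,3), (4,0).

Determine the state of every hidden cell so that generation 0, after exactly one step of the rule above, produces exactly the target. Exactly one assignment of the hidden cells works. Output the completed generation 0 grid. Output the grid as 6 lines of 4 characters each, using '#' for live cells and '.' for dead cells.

Hidden generation-0 cells (in order): (0,1), (0,3), (3,3), (4,0).
A hidden cell only influences target cells in its own 3x3 neighborhood. Try each of the 2^4 = 16 assignments, step the completed generation 0 forward once under B3/S23, and compare with the target:
  (0,1)=. (0,3)=. (3,3)=. (4,0)=. -> step gives (0,2)='.' but target has '#' -> reject
  (0,1)=. (0,3)=. (3,3)=. (4,0)=# -> step gives (0,2)='.' but target has '#' -> reject
  (0,1)=. (0,3)=. (3,3)=# (4,0)=. -> step gives (0,2)='.' but target has '#' -> reject
  (0,1)=. (0,3)=. (3,3)=# (4,0)=# -> step gives (0,2)='.' but target has '#' -> reject
  (0,1)=. (0,3)=# (3,3)=. (4,0)=. -> step gives (2,2)='#' but target has '.' -> reject
  (0,1)=. (0,3)=# (3,3)=. (4,0)=# -> step gives (2,2)='#' but target has '.' -> reject
  (0,1)=. (0,3)=# (3,3)=# (4,0)=. -> step reproduces the target at every cell -> ACCEPT
  (0,1)=. (0,3)=# (3,3)=# (4,0)=# -> step gives (3,0)='.' but target has '#' -> reject
  (0,1)=# (0,3)=. (3,3)=. (4,0)=. -> step gives (0,3)='.' but target has '#' -> reject
  (0,1)=# (0,3)=. (3,3)=. (4,0)=# -> step gives (0,3)='.' but target has '#' -> reject
  (0,1)=# (0,3)=. (3,3)=# (4,0)=. -> step gives (0,3)='.' but target has '#' -> reject
  (0,1)=# (0,3)=. (3,3)=# (4,0)=# -> step gives (0,3)='.' but target has '#' -> reject
  (0,1)=# (0,3)=# (3,3)=. (4,0)=. -> step gives (0,0)='#' but target has '.' -> reject
  (0,1)=# (0,3)=# (3,3)=. (4,0)=# -> step gives (0,0)='#' but target has '.' -> reject
  (0,1)=# (0,3)=# (3,3)=# (4,0)=. -> step gives (0,0)='#' but target has '.' -> reject
  (0,1)=# (0,3)=# (3,3)=# (4,0)=# -> step gives (0,0)='#' but target has '.' -> reject
Unique solution: (0,1)=dead, (0,3)=live, (3,3)=live, (4,0)=dead.
Check: live-neighbor counts of every cell in the completed generation 0:
2132
3223
3446
3324
3233
2022
Applying B3/S23 to generation 0 with these counts gives:
..##
#.##
#...
###.
#.##
....
which matches the target exactly.

Answer: ...#
..##
#...
#.##
...#
....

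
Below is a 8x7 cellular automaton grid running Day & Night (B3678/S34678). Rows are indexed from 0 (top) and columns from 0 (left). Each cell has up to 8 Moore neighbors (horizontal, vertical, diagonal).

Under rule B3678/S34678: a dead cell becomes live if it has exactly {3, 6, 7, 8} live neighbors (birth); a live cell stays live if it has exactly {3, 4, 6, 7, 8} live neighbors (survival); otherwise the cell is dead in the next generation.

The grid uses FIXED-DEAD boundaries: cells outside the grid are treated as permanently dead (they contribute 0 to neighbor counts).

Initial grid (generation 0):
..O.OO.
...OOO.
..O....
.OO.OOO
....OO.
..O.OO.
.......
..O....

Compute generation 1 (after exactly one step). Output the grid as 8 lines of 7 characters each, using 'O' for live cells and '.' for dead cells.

Simulating step by step:
Generation 0 (given above): 18 live cells
Generation 1: 18 live cells
(generation 1 grid is the final answer)

Answer: ....OO.
..OOOO.
.OO...O
....OO.
.OO..O.
...OOO.
...O...
.......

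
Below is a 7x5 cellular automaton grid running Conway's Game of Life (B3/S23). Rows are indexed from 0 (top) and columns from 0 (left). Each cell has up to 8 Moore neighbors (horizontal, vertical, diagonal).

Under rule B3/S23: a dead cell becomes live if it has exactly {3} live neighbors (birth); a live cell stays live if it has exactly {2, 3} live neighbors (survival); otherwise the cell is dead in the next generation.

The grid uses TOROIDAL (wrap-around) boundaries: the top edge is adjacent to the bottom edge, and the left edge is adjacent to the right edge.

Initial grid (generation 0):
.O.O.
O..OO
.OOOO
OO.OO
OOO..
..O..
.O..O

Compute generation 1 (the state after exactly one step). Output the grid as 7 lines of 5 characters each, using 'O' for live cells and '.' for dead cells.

Simulating step by step:
Generation 0 (given above): 19 live cells
Generation 1: 7 live cells
(generation 1 grid is the final answer)

Answer: .O.O.
.....
.....
.....
.....
..OO.
OO.O.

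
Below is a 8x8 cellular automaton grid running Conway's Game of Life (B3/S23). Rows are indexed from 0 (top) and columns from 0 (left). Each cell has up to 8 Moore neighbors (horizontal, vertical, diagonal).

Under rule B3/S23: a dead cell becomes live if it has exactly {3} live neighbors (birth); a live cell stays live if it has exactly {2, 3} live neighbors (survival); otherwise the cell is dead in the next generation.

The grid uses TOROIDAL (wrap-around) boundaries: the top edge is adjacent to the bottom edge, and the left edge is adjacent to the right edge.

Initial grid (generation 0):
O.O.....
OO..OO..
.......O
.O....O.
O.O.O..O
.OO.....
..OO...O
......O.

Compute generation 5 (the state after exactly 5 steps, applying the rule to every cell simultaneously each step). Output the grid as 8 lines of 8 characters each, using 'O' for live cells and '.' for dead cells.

Answer: ...O....
..O.....
O.O..OO.
..O....O
....O...
.O...O..
O.OO....
....O...

Derivation:
Simulating step by step:
Generation 0 (given above): 19 live cells
Generation 1: 24 live cells
O....O.O
OO.....O
.O...OOO
.O....O.
O.OO...O
.......O
.OOO....
.OOO...O
Generation 2: 19 live cells
........
.O...O..
.OO..O..
.O...O..
OOO...OO
.......O
.O.O....
...OO.OO
Generation 3: 28 live cells
....OOO.
.OO.....
OOO.OOO.
.....O.O
.OO...OO
......OO
O.OOO.OO
..OOO...
Generation 4: 23 live cells
.O..OO..
O.O....O
O.OOOOOO
...OO...
.....O..
........
OOO.O.O.
.OO.....
Generation 5: 15 live cells
(generation 5 grid is the final answer)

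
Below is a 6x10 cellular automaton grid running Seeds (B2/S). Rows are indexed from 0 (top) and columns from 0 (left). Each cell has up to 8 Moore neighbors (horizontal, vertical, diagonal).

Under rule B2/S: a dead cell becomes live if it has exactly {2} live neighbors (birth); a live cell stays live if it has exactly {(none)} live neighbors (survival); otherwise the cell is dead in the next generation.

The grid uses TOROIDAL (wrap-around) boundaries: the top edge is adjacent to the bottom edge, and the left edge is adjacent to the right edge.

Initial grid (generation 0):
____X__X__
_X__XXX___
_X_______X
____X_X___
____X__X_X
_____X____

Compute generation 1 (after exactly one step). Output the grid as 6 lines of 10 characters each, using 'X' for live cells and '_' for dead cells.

Answer: ___X______
__XX___XX_
__XX___X__
___X___X_X
___X____X_
___X___X__

Derivation:
Simulating step by step:
Generation 0 (given above): 14 live cells
Generation 1: 15 live cells
(generation 1 grid is the final answer)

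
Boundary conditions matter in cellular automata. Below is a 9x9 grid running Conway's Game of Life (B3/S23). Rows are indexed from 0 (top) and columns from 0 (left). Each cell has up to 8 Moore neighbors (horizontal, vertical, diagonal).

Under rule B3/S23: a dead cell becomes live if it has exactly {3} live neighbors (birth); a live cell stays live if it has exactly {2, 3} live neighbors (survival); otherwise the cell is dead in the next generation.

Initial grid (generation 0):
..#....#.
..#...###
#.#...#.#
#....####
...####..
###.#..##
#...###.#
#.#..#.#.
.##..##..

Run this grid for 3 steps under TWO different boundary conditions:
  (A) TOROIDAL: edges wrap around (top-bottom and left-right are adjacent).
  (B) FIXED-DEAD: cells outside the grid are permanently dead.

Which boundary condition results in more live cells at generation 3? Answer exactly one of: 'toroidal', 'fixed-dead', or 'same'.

Under TOROIDAL boundary, generation 3:
#.###...#
.####...#
#........
##.##....
##.......
.........
.........
......###
#......#.
Population = 22

Under FIXED-DEAD boundary, generation 3:
.........
......#.#
..#....#.
...##....
###......
##.......
##...#.##
#.####..#
.####.##.
Population = 28

Comparison: toroidal=22, fixed-dead=28 -> fixed-dead

Answer: fixed-dead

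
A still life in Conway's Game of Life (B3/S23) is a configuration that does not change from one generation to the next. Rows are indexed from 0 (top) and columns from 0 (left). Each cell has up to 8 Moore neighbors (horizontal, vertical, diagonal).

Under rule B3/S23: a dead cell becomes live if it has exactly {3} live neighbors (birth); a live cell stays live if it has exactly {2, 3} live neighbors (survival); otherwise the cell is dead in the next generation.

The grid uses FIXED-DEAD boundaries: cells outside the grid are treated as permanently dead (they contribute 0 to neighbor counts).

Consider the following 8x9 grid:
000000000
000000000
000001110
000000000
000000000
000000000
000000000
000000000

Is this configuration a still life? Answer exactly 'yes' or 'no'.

Answer: no

Derivation:
Compute generation 1 and compare to generation 0 (given above):
Generation 1:
000000000
000000100
000000100
000000100
000000000
000000000
000000000
000000000
Cell (1,6) differs: gen0=0 vs gen1=1 -> NOT a still life.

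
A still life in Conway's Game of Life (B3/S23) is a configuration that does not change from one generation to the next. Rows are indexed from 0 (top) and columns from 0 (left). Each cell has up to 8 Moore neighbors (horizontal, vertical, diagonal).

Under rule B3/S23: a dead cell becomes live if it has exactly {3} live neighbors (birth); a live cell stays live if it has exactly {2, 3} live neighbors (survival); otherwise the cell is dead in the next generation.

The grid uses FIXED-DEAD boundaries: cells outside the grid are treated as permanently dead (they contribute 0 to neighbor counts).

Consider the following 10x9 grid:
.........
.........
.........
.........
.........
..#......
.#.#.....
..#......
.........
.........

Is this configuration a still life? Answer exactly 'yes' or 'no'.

Compute generation 1 and compare to generation 0 (given above):
Generation 1:
.........
.........
.........
.........
.........
..#......
.#.#.....
..#......
.........
.........
The grids are IDENTICAL -> still life.

Answer: yes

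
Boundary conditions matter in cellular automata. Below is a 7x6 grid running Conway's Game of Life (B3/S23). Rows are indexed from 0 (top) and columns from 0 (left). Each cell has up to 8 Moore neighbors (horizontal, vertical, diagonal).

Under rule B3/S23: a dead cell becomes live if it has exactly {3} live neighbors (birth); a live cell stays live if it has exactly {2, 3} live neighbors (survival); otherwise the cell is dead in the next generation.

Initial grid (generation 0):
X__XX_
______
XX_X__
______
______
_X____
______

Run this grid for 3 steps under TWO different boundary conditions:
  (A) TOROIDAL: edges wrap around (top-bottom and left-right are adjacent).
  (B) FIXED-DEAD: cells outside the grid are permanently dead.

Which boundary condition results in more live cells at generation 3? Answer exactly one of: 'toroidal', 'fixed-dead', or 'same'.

Under TOROIDAL boundary, generation 3:
______
______
______
XXXXXX
______
______
XXXXXX
Population = 12

Under FIXED-DEAD boundary, generation 3:
_X_X__
X___X_
_X_X__
__X___
______
______
______
Population = 7

Comparison: toroidal=12, fixed-dead=7 -> toroidal

Answer: toroidal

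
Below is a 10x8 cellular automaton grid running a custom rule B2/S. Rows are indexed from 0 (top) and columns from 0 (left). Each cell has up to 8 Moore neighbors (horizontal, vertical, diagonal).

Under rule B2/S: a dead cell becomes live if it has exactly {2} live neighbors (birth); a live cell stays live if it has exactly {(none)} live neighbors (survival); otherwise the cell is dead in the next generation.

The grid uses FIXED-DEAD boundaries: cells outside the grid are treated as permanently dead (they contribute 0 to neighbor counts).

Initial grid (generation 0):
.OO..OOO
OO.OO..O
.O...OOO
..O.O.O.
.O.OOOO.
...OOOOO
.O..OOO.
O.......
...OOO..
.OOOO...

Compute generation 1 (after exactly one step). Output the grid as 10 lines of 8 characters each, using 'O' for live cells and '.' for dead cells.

Answer: ........
........
........
O.......
........
OO......
O.O.....
.OO.....
O.......
........

Derivation:
Simulating step by step:
Generation 0 (given above): 39 live cells
Generation 1: 8 live cells
(generation 1 grid is the final answer)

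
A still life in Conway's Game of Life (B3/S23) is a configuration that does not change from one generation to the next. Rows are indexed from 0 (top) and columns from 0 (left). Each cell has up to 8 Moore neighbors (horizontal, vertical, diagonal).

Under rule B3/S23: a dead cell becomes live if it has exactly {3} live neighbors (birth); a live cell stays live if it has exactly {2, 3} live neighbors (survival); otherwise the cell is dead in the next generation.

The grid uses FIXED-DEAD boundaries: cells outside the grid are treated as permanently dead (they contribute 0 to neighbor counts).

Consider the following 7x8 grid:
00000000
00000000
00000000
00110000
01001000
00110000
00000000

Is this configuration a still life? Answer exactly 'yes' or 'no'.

Compute generation 1 and compare to generation 0 (given above):
Generation 1:
00000000
00000000
00000000
00110000
01001000
00110000
00000000
The grids are IDENTICAL -> still life.

Answer: yes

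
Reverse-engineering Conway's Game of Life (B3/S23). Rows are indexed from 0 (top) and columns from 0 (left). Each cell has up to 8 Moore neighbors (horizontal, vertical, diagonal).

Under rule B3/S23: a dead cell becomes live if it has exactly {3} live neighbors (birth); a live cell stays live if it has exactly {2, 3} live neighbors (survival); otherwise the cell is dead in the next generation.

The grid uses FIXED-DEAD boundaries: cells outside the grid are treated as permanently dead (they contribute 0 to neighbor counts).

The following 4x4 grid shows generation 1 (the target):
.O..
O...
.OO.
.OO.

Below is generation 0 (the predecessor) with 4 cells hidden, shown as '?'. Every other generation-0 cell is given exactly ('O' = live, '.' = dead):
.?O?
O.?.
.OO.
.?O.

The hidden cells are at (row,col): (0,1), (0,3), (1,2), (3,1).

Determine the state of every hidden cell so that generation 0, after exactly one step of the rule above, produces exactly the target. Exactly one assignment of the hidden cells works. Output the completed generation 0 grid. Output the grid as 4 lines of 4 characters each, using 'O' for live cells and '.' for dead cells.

Hidden generation-0 cells (in order): (0,1), (0,3), (1,2), (3,1).
A hidden cell only influences target cells in its own 3x3 neighborhood. Try each of the 2^4 = 16 assignments, step the completed generation 0 forward once under B3/S23, and compare with the target:
  (0,1)=. (0,3)=. (1,2)=. (3,1)=. -> step gives (0,1)='.' but target has 'O' -> reject
  (0,1)=. (0,3)=. (1,2)=. (3,1)=O -> step gives (0,1)='.' but target has 'O' -> reject
  (0,1)=. (0,3)=. (1,2)=O (3,1)=. -> step gives (1,0)='.' but target has 'O' -> reject
  (0,1)=. (0,3)=. (1,2)=O (3,1)=O -> step gives (1,0)='.' but target has 'O' -> reject
  (0,1)=. (0,3)=O (1,2)=. (3,1)=. -> step gives (0,1)='.' but target has 'O' -> reject
  (0,1)=. (0,3)=O (1,2)=. (3,1)=O -> step gives (0,1)='.' but target has 'O' -> reject
  (0,1)=. (0,3)=O (1,2)=O (3,1)=. -> step gives (0,2)='O' but target has '.' -> reject
  (0,1)=. (0,3)=O (1,2)=O (3,1)=O -> step gives (0,2)='O' but target has '.' -> reject
  (0,1)=O (0,3)=. (1,2)=. (3,1)=. -> step reproduces the target at every cell -> ACCEPT
  (0,1)=O (0,3)=. (1,2)=. (3,1)=O -> step gives (2,0)='O' but target has '.' -> reject
  (0,1)=O (0,3)=. (1,2)=O (3,1)=. -> step gives (0,2)='O' but target has '.' -> reject
  (0,1)=O (0,3)=. (1,2)=O (3,1)=O -> step gives (0,2)='O' but target has '.' -> reject
  (0,1)=O (0,3)=O (1,2)=. (3,1)=. -> step gives (0,2)='O' but target has '.' -> reject
  (0,1)=O (0,3)=O (1,2)=. (3,1)=O -> step gives (0,2)='O' but target has '.' -> reject
  (0,1)=O (0,3)=O (1,2)=O (3,1)=. -> step gives (0,2)='O' but target has '.' -> reject
  (0,1)=O (0,3)=O (1,2)=O (3,1)=O -> step gives (0,2)='O' but target has '.' -> reject
Unique solution: (0,1)=live, (0,3)=dead, (1,2)=dead, (3,1)=dead.
Check: live-neighbor counts of every cell in the completed generation 0:
2211
2542
2322
1322
Applying B3/S23 to generation 0 with these counts gives:
.O..
O...
.OO.
.OO.
which matches the target exactly.

Answer: .OO.
O...
.OO.
..O.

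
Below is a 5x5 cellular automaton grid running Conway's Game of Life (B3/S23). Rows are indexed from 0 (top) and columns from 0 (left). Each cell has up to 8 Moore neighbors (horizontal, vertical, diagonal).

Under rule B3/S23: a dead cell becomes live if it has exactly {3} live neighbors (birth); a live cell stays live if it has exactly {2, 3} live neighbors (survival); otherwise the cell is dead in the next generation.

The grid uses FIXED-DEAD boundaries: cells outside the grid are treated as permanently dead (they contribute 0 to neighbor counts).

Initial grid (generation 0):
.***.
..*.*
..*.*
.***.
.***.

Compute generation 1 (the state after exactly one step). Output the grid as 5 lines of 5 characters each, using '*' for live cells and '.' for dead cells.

Simulating step by step:
Generation 0 (given above): 13 live cells
Generation 1: 8 live cells
(generation 1 grid is the final answer)

Answer: .***.
....*
....*
....*
.*.*.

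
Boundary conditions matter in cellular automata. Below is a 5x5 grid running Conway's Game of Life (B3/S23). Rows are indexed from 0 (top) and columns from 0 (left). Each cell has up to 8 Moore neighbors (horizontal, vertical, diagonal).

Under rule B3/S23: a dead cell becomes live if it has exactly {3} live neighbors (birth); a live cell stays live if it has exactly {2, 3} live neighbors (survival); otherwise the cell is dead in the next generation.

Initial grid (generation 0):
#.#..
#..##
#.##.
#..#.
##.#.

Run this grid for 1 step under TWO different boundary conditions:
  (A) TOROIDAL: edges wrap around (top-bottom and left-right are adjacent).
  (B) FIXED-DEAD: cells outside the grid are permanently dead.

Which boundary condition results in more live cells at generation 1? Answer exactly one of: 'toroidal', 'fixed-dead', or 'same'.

Under TOROIDAL boundary, generation 1:
..#..
#....
#.#..
#..#.
#..#.
Population = 8

Under FIXED-DEAD boundary, generation 1:
.#.#.
#...#
#.#..
#..##
###..
Population = 12

Comparison: toroidal=8, fixed-dead=12 -> fixed-dead

Answer: fixed-dead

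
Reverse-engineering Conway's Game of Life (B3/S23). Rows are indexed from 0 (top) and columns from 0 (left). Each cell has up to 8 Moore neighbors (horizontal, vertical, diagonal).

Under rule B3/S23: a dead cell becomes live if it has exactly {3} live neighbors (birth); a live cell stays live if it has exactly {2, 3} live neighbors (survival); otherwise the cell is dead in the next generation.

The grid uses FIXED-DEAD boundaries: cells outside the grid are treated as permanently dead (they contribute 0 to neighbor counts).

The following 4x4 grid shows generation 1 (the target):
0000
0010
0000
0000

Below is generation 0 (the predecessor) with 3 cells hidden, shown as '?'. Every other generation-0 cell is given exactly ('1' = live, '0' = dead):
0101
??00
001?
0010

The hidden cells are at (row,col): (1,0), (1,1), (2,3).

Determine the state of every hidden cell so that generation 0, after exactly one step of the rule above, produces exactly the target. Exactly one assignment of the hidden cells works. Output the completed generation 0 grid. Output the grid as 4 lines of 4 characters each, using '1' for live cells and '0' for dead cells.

Answer: 0101
0000
0010
0010

Derivation:
Hidden generation-0 cells (in order): (1,0), (1,1), (2,3).
A hidden cell only influences target cells in its own 3x3 neighborhood. Try each of the 2^3 = 8 assignments, step the completed generation 0 forward once under B3/S23, and compare with the target:
  (1,0)=0 (1,1)=0 (2,3)=0 -> step reproduces the target at every cell -> ACCEPT
  (1,0)=0 (1,1)=0 (2,3)=1 -> step gives (1,2)='0' but target has '1' -> reject
  (1,0)=0 (1,1)=1 (2,3)=0 -> step gives (0,2)='1' but target has '0' -> reject
  (1,0)=0 (1,1)=1 (2,3)=1 -> step gives (0,2)='1' but target has '0' -> reject
  (1,0)=1 (1,1)=0 (2,3)=0 -> step gives (1,1)='1' but target has '0' -> reject
  (1,0)=1 (1,1)=0 (2,3)=1 -> step gives (1,1)='1' but target has '0' -> reject
  (1,0)=1 (1,1)=1 (2,3)=0 -> step gives (0,0)='1' but target has '0' -> reject
  (1,0)=1 (1,1)=1 (2,3)=1 -> step gives (0,0)='1' but target has '0' -> reject
Unique solution: (1,0)=dead, (1,1)=dead, (2,3)=dead.
Check: live-neighbor counts of every cell in the completed generation 0:
1020
1232
0212
0212
Applying B3/S23 to generation 0 with these counts gives:
0000
0010
0000
0000
which matches the target exactly.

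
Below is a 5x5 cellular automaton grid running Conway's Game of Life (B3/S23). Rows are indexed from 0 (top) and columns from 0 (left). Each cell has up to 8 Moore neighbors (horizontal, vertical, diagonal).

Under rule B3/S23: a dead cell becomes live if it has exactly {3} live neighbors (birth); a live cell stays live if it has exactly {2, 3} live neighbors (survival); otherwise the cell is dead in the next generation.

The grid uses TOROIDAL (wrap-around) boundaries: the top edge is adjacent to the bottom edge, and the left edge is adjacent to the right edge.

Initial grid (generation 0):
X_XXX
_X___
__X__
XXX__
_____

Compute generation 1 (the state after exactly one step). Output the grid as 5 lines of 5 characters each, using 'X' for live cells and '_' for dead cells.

Simulating step by step:
Generation 0 (given above): 9 live cells
Generation 1: 12 live cells
(generation 1 grid is the final answer)

Answer: XXXXX
XX__X
X_X__
_XX__
_____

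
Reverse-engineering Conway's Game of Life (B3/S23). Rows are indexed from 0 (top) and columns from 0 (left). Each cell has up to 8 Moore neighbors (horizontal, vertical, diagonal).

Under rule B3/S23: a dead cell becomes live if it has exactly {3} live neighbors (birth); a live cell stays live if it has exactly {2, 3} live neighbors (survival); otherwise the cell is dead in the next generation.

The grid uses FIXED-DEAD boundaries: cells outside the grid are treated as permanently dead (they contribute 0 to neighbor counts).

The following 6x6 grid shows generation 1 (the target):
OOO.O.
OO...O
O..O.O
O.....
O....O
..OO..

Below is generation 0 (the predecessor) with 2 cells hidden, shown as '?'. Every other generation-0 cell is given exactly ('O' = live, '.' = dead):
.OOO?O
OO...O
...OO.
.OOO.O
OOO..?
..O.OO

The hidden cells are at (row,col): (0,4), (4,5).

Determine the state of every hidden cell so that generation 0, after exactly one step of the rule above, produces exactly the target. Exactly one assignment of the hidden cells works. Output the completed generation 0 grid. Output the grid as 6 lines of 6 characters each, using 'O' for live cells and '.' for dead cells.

Hidden generation-0 cells (in order): (0,4), (4,5).
A hidden cell only influences target cells in its own 3x3 neighborhood. Try each of the 2^2 = 4 assignments, step the completed generation 0 forward once under B3/S23, and compare with the target:
  (0,4)=. (4,5)=. -> step reproduces the target at every cell -> ACCEPT
  (0,4)=. (4,5)=O -> step gives (3,5)='O' but target has '.' -> reject
  (0,4)=O (4,5)=. -> step gives (0,3)='O' but target has '.' -> reject
  (0,4)=O (4,5)=O -> step gives (0,3)='O' but target has '.' -> reject
Unique solution: (0,4)=dead, (4,5)=dead.
Check: live-neighbor counts of every cell in the completed generation 0:
333131
235452
345343
345441
255543
242311
Applying B3/S23 to generation 0 with these counts gives:
OOO.O.
OO...O
O..O.O
O.....
O....O
..OO..
which matches the target exactly.

Answer: .OOO.O
OO...O
...OO.
.OOO.O
OOO...
..O.OO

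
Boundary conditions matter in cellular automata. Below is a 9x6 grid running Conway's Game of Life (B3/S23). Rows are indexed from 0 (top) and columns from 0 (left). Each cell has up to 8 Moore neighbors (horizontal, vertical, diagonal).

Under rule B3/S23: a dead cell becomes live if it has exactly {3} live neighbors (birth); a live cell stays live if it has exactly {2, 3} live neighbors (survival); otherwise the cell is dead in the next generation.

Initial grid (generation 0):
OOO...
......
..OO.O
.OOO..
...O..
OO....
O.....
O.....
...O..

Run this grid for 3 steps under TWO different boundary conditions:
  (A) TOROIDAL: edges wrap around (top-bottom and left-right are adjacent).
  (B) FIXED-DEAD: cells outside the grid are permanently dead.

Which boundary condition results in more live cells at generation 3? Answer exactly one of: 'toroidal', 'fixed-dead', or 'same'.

Under TOROIDAL boundary, generation 3:
..O.OO
O.....
......
....O.
O.OO.O
..O..O
..O..O
..O..O
..OO.O
Population = 18

Under FIXED-DEAD boundary, generation 3:
......
...OO.
.....O
OO..O.
..OO..
..O...
OO....
......
......
Population = 11

Comparison: toroidal=18, fixed-dead=11 -> toroidal

Answer: toroidal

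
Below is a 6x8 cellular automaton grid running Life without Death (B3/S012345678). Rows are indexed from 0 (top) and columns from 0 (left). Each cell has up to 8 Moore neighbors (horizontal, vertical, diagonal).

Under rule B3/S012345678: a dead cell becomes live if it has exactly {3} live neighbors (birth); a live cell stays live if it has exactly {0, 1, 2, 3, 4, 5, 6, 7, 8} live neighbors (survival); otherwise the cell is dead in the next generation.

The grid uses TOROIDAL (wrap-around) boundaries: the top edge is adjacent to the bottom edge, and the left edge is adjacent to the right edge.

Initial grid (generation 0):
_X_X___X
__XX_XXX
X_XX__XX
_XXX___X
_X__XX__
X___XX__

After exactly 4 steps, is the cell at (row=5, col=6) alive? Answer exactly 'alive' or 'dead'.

Simulating step by step:
Generation 0 (given above): 23 live cells
Generation 1: 30 live cells
_X_X___X
__XX_XXX
X_XX_XXX
_XXX_X_X
_X__XXX_
XXXXXXX_
Generation 2: 30 live cells
_X_X___X
__XX_XXX
X_XX_XXX
_XXX_X_X
_X__XXX_
XXXXXXX_
Generation 3: 30 live cells
_X_X___X
__XX_XXX
X_XX_XXX
_XXX_X_X
_X__XXX_
XXXXXXX_
Generation 4: 30 live cells
_X_X___X
__XX_XXX
X_XX_XXX
_XXX_X_X
_X__XXX_
XXXXXXX_

Cell (5,6) at generation 4: 1 -> alive

Answer: alive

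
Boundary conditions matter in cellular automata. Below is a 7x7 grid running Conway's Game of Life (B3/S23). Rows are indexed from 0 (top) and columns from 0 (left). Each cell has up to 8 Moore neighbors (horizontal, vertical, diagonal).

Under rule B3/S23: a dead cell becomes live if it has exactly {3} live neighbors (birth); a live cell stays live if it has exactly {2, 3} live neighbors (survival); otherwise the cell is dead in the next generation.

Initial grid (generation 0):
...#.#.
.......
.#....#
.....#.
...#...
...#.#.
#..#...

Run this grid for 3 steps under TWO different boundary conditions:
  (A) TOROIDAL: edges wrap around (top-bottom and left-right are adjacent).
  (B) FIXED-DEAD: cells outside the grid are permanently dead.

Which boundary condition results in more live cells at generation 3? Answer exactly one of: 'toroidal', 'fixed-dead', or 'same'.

Answer: toroidal

Derivation:
Under TOROIDAL boundary, generation 3:
...#...
.......
.......
.......
.......
..##...
..#.#..
Population = 5

Under FIXED-DEAD boundary, generation 3:
.......
.......
.......
.......
.......
.......
.......
Population = 0

Comparison: toroidal=5, fixed-dead=0 -> toroidal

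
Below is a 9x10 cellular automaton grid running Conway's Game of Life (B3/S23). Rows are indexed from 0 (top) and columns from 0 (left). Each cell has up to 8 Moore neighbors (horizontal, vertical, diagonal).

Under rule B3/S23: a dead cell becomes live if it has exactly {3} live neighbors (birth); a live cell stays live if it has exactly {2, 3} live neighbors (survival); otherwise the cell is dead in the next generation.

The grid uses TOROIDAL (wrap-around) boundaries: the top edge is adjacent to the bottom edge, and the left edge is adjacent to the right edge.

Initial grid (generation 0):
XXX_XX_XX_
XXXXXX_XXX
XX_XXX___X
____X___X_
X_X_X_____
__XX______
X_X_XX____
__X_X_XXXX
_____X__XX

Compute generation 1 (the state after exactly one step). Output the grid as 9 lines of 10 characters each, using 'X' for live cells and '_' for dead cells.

Simulating step by step:
Generation 0 (given above): 42 live cells
Generation 1: 22 live cells
(generation 1 grid is the final answer)

Answer: __________
_______X__
______XX__
__X_______
_XX_X_____
__X__X____
__X_XXXXXX
XX__X_XX__
__X_______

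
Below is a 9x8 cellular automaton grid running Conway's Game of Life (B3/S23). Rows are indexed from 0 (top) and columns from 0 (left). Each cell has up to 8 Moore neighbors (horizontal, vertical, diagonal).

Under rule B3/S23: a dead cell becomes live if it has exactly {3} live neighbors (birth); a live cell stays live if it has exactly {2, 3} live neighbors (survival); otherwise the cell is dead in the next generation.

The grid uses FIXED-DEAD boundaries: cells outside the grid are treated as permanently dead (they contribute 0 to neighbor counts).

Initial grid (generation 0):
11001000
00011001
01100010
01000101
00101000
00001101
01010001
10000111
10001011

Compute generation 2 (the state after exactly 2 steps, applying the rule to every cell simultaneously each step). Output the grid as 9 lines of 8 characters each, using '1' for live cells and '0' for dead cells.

Simulating step by step:
Generation 0 (given above): 28 live cells
Generation 1: 29 live cells
00011000
10011100
01111111
01010110
00011000
00101110
00000001
11001100
00000001
Generation 2: 14 live cells
(generation 2 grid is the final answer)

Answer: 00010100
01000000
11000001
01000001
00000000
00001110
01010000
00000010
00000000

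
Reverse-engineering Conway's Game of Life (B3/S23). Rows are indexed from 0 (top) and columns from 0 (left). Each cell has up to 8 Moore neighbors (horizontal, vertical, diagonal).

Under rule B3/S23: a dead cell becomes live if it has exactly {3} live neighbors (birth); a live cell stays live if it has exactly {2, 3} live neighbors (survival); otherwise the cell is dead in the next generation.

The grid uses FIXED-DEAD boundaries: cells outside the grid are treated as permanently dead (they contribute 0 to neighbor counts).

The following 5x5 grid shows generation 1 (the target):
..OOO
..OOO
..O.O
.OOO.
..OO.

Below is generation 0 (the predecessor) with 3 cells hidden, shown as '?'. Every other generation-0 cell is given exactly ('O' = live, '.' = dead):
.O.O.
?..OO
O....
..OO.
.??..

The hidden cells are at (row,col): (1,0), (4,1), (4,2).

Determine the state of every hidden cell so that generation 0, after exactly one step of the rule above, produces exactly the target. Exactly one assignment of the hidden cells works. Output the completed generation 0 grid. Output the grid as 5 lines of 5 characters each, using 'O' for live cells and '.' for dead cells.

Hidden generation-0 cells (in order): (1,0), (4,1), (4,2).
A hidden cell only influences target cells in its own 3x3 neighborhood. Try each of the 2^3 = 8 assignments, step the completed generation 0 forward once under B3/S23, and compare with the target:
  (1,0)=. (4,1)=. (4,2)=. -> step gives (3,1)='.' but target has 'O' -> reject
  (1,0)=. (4,1)=. (4,2)=O -> step reproduces the target at every cell -> ACCEPT
  (1,0)=. (4,1)=O (4,2)=. -> step gives (3,3)='.' but target has 'O' -> reject
  (1,0)=. (4,1)=O (4,2)=O -> step gives (3,1)='.' but target has 'O' -> reject
  (1,0)=O (4,1)=. (4,2)=. -> step gives (1,0)='O' but target has '.' -> reject
  (1,0)=O (4,1)=. (4,2)=O -> step gives (1,0)='O' but target has '.' -> reject
  (1,0)=O (4,1)=O (4,2)=. -> step gives (1,0)='O' but target has '.' -> reject
  (1,0)=O (4,1)=O (4,2)=O -> step gives (1,0)='O' but target has '.' -> reject
Unique solution: (1,0)=dead, (4,1)=dead, (4,2)=live.
Check: live-neighbor counts of every cell in the completed generation 0:
10323
22322
02343
13221
02231
Applying B3/S23 to generation 0 with these counts gives:
..OOO
..OOO
..O.O
.OOO.
..OO.
which matches the target exactly.

Answer: .O.O.
...OO
O....
..OO.
..O..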